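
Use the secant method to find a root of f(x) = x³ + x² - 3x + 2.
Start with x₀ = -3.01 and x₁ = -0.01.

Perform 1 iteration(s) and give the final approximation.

f(x) = x³ + x² - 3x + 2
x₀ = -3.01, x₁ = -0.01

Secant formula: x_{n+1} = x_n - f(x_n)(x_n - x_{n-1})/(f(x_n) - f(x_{n-1}))

Iteration 1:
  f(-3.010000) = -7.180801
  f(-0.010000) = 2.030099
  x_2 = -0.010000 - 2.030099×(-0.010000 - (-3.010000))/(2.030099 - (-7.180801))
       = -0.671205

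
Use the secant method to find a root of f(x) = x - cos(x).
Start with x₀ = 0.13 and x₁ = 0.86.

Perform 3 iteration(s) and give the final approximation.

f(x) = x - cos(x)
x₀ = 0.13, x₁ = 0.86

Secant formula: x_{n+1} = x_n - f(x_n)(x_n - x_{n-1})/(f(x_n) - f(x_{n-1}))

Iteration 1:
  f(0.130000) = -0.861562
  f(0.860000) = 0.207563
  x_2 = 0.860000 - 0.207563×(0.860000 - 0.130000)/(0.207563 - (-0.861562))
       = 0.718276
Iteration 2:
  f(0.860000) = 0.207563
  f(0.718276) = -0.034665
  x_3 = 0.718276 - (-0.034665)×(0.718276 - 0.860000)/(-0.034665 - 0.207563)
       = 0.738558
Iteration 3:
  f(0.718276) = -0.034665
  f(0.738558) = -0.000882
  x_4 = 0.738558 - (-0.000882)×(0.738558 - 0.718276)/(-0.000882 - (-0.034665))
       = 0.739088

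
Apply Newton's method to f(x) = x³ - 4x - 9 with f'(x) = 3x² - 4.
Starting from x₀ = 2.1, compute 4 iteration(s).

f(x) = x³ - 4x - 9
f'(x) = 3x² - 4
x₀ = 2.1

Newton-Raphson formula: x_{n+1} = x_n - f(x_n)/f'(x_n)

Iteration 1:
  f(2.100000) = -8.139000
  f'(2.100000) = 9.230000
  x_1 = 2.100000 - (-8.139000)/9.230000 = 2.981798
Iteration 2:
  f(2.981798) = 5.584341
  f'(2.981798) = 22.673367
  x_2 = 2.981798 - 5.584341/22.673367 = 2.735503
Iteration 3:
  f(2.735503) = 0.527699
  f'(2.735503) = 18.448935
  x_3 = 2.735503 - 0.527699/18.448935 = 2.706900
Iteration 4:
  f(2.706900) = 0.006691
  f'(2.706900) = 17.981924
  x_4 = 2.706900 - 0.006691/17.981924 = 2.706528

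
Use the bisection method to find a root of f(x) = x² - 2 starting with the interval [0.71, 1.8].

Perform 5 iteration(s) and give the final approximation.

f(x) = x² - 2
Initial interval: [0.71, 1.8]

Iteration 1:
  c_1 = (0.710000 + 1.800000)/2 = 1.255000
  f(c_1) = f(1.255000) = -0.424975
  f(a) × f(c) ≥ 0, new interval: [1.255000, 1.800000]
Iteration 2:
  c_2 = (1.255000 + 1.800000)/2 = 1.527500
  f(c_2) = f(1.527500) = 0.333256
  f(a) × f(c) < 0, new interval: [1.255000, 1.527500]
Iteration 3:
  c_3 = (1.255000 + 1.527500)/2 = 1.391250
  f(c_3) = f(1.391250) = -0.064423
  f(a) × f(c) ≥ 0, new interval: [1.391250, 1.527500]
Iteration 4:
  c_4 = (1.391250 + 1.527500)/2 = 1.459375
  f(c_4) = f(1.459375) = 0.129775
  f(a) × f(c) < 0, new interval: [1.391250, 1.459375]
Iteration 5:
  c_5 = (1.391250 + 1.459375)/2 = 1.425312
  f(c_5) = f(1.425312) = 0.031516
  f(a) × f(c) < 0, new interval: [1.391250, 1.425312]

After 5 iteration(s), the approximation is c_5 = 1.425312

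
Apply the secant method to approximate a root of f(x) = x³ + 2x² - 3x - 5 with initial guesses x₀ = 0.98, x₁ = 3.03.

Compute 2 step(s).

f(x) = x³ + 2x² - 3x - 5
x₀ = 0.98, x₁ = 3.03

Secant formula: x_{n+1} = x_n - f(x_n)(x_n - x_{n-1})/(f(x_n) - f(x_{n-1}))

Iteration 1:
  f(0.980000) = -5.078008
  f(3.030000) = 32.089927
  x_2 = 3.030000 - 32.089927×(3.030000 - 0.980000)/(32.089927 - (-5.078008))
       = 1.260078
Iteration 2:
  f(3.030000) = 32.089927
  f(1.260078) = -3.603894
  x_3 = 1.260078 - (-3.603894)×(1.260078 - 3.030000)/(-3.603894 - 32.089927)
       = 1.438781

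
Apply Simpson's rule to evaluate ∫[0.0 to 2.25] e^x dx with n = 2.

f(x) = e^x
a = 0.0, b = 2.25, n = 2
h = (b - a)/n = 1.125000

Simpson's rule: (h/3)[f(x₀) + 4f(x₁) + 2f(x₂) + ... + f(xₙ)]

x_0 = 0.0000, f(x_0) = 1.000000, coefficient = 1
x_1 = 1.1250, f(x_1) = 3.080217, coefficient = 4
x_2 = 2.2500, f(x_2) = 9.487736, coefficient = 1

I ≈ (1.125000/3) × 22.808603 = 8.553226
Exact value: 8.487736
Error: 0.065490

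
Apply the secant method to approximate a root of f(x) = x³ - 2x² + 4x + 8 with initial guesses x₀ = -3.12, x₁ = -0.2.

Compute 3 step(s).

f(x) = x³ - 2x² + 4x + 8
x₀ = -3.12, x₁ = -0.2

Secant formula: x_{n+1} = x_n - f(x_n)(x_n - x_{n-1})/(f(x_n) - f(x_{n-1}))

Iteration 1:
  f(-3.120000) = -54.320128
  f(-0.200000) = 7.112000
  x_2 = -0.200000 - 7.112000×(-0.200000 - (-3.120000))/(7.112000 - (-54.320128))
       = -0.538049
Iteration 2:
  f(-0.200000) = 7.112000
  f(-0.538049) = 5.113050
  x_3 = -0.538049 - 5.113050×(-0.538049 - (-0.200000))/(5.113050 - 7.112000)
       = -1.402732
Iteration 3:
  f(-0.538049) = 5.113050
  f(-1.402732) = -4.306342
  x_4 = -1.402732 - (-4.306342)×(-1.402732 - (-0.538049))/(-4.306342 - 5.113050)
       = -1.007418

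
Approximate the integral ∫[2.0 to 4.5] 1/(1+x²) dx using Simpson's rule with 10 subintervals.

f(x) = 1/(1+x²)
a = 2.0, b = 4.5, n = 10
h = (b - a)/n = 0.250000

Simpson's rule: (h/3)[f(x₀) + 4f(x₁) + 2f(x₂) + ... + f(xₙ)]

x_0 = 2.0000, f(x_0) = 0.200000, coefficient = 1
x_1 = 2.2500, f(x_1) = 0.164948, coefficient = 4
x_2 = 2.5000, f(x_2) = 0.137931, coefficient = 2
x_3 = 2.7500, f(x_3) = 0.116788, coefficient = 4
x_4 = 3.0000, f(x_4) = 0.100000, coefficient = 2
x_5 = 3.2500, f(x_5) = 0.086486, coefficient = 4
x_6 = 3.5000, f(x_6) = 0.075472, coefficient = 2
x_7 = 3.7500, f(x_7) = 0.066390, coefficient = 4
x_8 = 4.0000, f(x_8) = 0.058824, coefficient = 2
x_9 = 4.2500, f(x_9) = 0.052459, coefficient = 4
x_10 = 4.5000, f(x_10) = 0.047059, coefficient = 1

I ≈ (0.250000/3) × 2.939801 = 0.244983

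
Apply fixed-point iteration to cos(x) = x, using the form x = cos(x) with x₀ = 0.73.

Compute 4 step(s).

Equation: cos(x) = x
Fixed-point form: x = cos(x)
x₀ = 0.73

x_1 = g(0.730000) = 0.745174
x_2 = g(0.745174) = 0.734970
x_3 = g(0.734970) = 0.741851
x_4 = g(0.741851) = 0.737219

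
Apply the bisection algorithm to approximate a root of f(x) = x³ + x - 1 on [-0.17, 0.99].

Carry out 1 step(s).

f(x) = x³ + x - 1
Initial interval: [-0.17, 0.99]

Iteration 1:
  c_1 = (-0.170000 + 0.990000)/2 = 0.410000
  f(c_1) = f(0.410000) = -0.521079
  f(a) × f(c) ≥ 0, new interval: [0.410000, 0.990000]

After 1 iteration(s), the approximation is c_1 = 0.410000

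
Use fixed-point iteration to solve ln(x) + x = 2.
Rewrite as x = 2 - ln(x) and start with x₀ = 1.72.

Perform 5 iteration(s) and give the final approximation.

Equation: ln(x) + x = 2
Fixed-point form: x = 2 - ln(x)
x₀ = 1.72

x_1 = g(1.720000) = 1.457676
x_2 = g(1.457676) = 1.623157
x_3 = g(1.623157) = 1.515627
x_4 = g(1.515627) = 1.584171
x_5 = g(1.584171) = 1.539939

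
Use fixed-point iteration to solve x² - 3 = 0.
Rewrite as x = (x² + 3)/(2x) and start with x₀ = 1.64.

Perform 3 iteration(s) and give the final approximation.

Equation: x² - 3 = 0
Fixed-point form: x = (x² + 3)/(2x)
x₀ = 1.64

x_1 = g(1.640000) = 1.734634
x_2 = g(1.734634) = 1.732053
x_3 = g(1.732053) = 1.732051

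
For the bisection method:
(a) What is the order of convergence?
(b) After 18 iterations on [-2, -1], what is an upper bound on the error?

(a) Bisection has linear (order 1) convergence; the error is halved each step.

(b) Error bound = (b-a)/2^n = (-1 - (-2))/2^{18}
    = 1/2^{18}

(a) 1 (linear); (b) error ≤ 3.81e-06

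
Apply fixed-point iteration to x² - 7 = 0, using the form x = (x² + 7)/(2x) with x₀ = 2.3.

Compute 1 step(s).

Equation: x² - 7 = 0
Fixed-point form: x = (x² + 7)/(2x)
x₀ = 2.3

x_1 = g(2.300000) = 2.671739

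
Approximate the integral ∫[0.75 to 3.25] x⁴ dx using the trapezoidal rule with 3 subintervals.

f(x) = x⁴
a = 0.75, b = 3.25, n = 3
h = (b - a)/n = 0.833333

Trapezoidal rule: (h/2)[f(x₀) + 2f(x₁) + 2f(x₂) + ... + f(xₙ)]

x_0 = 0.7500, f(x_0) = 0.316406, coefficient = 1
x_1 = 1.5833, f(x_1) = 6.284770, coefficient = 2
x_2 = 2.4167, f(x_2) = 34.108845, coefficient = 2
x_3 = 3.2500, f(x_3) = 111.566406, coefficient = 1

I ≈ (0.833333/2) × 192.670042 = 80.279184
Exact value: 72.470703
Error: 7.808481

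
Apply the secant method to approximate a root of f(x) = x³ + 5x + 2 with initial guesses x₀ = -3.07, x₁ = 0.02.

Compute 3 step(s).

f(x) = x³ + 5x + 2
x₀ = -3.07, x₁ = 0.02

Secant formula: x_{n+1} = x_n - f(x_n)(x_n - x_{n-1})/(f(x_n) - f(x_{n-1}))

Iteration 1:
  f(-3.070000) = -42.284443
  f(0.020000) = 2.100008
  x_2 = 0.020000 - 2.100008×(0.020000 - (-3.070000))/(2.100008 - (-42.284443))
       = -0.126200
Iteration 2:
  f(0.020000) = 2.100008
  f(-0.126200) = 1.366988
  x_3 = -0.126200 - 1.366988×(-0.126200 - 0.020000)/(1.366988 - 2.100008)
       = -0.398845
Iteration 3:
  f(-0.126200) = 1.366988
  f(-0.398845) = -0.057674
  x_4 = -0.398845 - (-0.057674)×(-0.398845 - (-0.126200))/(-0.057674 - 1.366988)
       = -0.387808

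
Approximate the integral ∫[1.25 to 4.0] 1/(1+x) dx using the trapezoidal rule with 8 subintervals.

f(x) = 1/(1+x)
a = 1.25, b = 4.0, n = 8
h = (b - a)/n = 0.343750

Trapezoidal rule: (h/2)[f(x₀) + 2f(x₁) + 2f(x₂) + ... + f(xₙ)]

x_0 = 1.2500, f(x_0) = 0.444444, coefficient = 1
x_1 = 1.5938, f(x_1) = 0.385542, coefficient = 2
x_2 = 1.9375, f(x_2) = 0.340426, coefficient = 2
x_3 = 2.2812, f(x_3) = 0.304762, coefficient = 2
x_4 = 2.6250, f(x_4) = 0.275862, coefficient = 2
x_5 = 2.9688, f(x_5) = 0.251969, coefficient = 2
x_6 = 3.3125, f(x_6) = 0.231884, coefficient = 2
x_7 = 3.6562, f(x_7) = 0.214765, coefficient = 2
x_8 = 4.0000, f(x_8) = 0.200000, coefficient = 1

I ≈ (0.343750/2) × 4.654863 = 0.800055
Exact value: 0.798508
Error: 0.001547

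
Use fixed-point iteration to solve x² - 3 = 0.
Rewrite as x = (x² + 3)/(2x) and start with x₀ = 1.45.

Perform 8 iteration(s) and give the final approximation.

Equation: x² - 3 = 0
Fixed-point form: x = (x² + 3)/(2x)
x₀ = 1.45

x_1 = g(1.450000) = 1.759483
x_2 = g(1.759483) = 1.732265
x_3 = g(1.732265) = 1.732051
x_4 = g(1.732051) = 1.732051
x_5 = g(1.732051) = 1.732051
x_6 = g(1.732051) = 1.732051
x_7 = g(1.732051) = 1.732051
x_8 = g(1.732051) = 1.732051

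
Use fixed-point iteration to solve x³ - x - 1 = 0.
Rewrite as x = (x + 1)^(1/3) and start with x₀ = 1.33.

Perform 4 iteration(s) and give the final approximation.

Equation: x³ - x - 1 = 0
Fixed-point form: x = (x + 1)^(1/3)
x₀ = 1.33

x_1 = g(1.330000) = 1.325721
x_2 = g(1.325721) = 1.324908
x_3 = g(1.324908) = 1.324754
x_4 = g(1.324754) = 1.324725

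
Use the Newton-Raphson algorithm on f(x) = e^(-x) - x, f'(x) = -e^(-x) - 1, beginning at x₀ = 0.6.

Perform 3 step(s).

f(x) = e^(-x) - x
f'(x) = -e^(-x) - 1
x₀ = 0.6

Newton-Raphson formula: x_{n+1} = x_n - f(x_n)/f'(x_n)

Iteration 1:
  f(0.600000) = -0.051188
  f'(0.600000) = -1.548812
  x_1 = 0.600000 - (-0.051188)/(-1.548812) = 0.566950
Iteration 2:
  f(0.566950) = 0.000303
  f'(0.566950) = -1.567253
  x_2 = 0.566950 - 0.000303/(-1.567253) = 0.567143
Iteration 3:
  f(0.567143) = 0.000000
  f'(0.567143) = -1.567143
  x_3 = 0.567143 - 0.000000/(-1.567143) = 0.567143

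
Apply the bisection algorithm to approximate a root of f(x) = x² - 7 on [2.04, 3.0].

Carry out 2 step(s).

f(x) = x² - 7
Initial interval: [2.04, 3.0]

Iteration 1:
  c_1 = (2.040000 + 3.000000)/2 = 2.520000
  f(c_1) = f(2.520000) = -0.649600
  f(a) × f(c) ≥ 0, new interval: [2.520000, 3.000000]
Iteration 2:
  c_2 = (2.520000 + 3.000000)/2 = 2.760000
  f(c_2) = f(2.760000) = 0.617600
  f(a) × f(c) < 0, new interval: [2.520000, 2.760000]

After 2 iteration(s), the approximation is c_2 = 2.760000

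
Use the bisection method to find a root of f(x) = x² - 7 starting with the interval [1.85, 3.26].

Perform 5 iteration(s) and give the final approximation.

f(x) = x² - 7
Initial interval: [1.85, 3.26]

Iteration 1:
  c_1 = (1.850000 + 3.260000)/2 = 2.555000
  f(c_1) = f(2.555000) = -0.471975
  f(a) × f(c) ≥ 0, new interval: [2.555000, 3.260000]
Iteration 2:
  c_2 = (2.555000 + 3.260000)/2 = 2.907500
  f(c_2) = f(2.907500) = 1.453556
  f(a) × f(c) < 0, new interval: [2.555000, 2.907500]
Iteration 3:
  c_3 = (2.555000 + 2.907500)/2 = 2.731250
  f(c_3) = f(2.731250) = 0.459727
  f(a) × f(c) < 0, new interval: [2.555000, 2.731250]
Iteration 4:
  c_4 = (2.555000 + 2.731250)/2 = 2.643125
  f(c_4) = f(2.643125) = -0.013890
  f(a) × f(c) ≥ 0, new interval: [2.643125, 2.731250]
Iteration 5:
  c_5 = (2.643125 + 2.731250)/2 = 2.687187
  f(c_5) = f(2.687187) = 0.220977
  f(a) × f(c) < 0, new interval: [2.643125, 2.687187]

After 5 iteration(s), the approximation is c_5 = 2.687187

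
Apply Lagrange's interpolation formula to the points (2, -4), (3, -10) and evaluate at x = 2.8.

Lagrange interpolation formula:
P(x) = Σ yᵢ × Lᵢ(x)
where Lᵢ(x) = Π_{j≠i} (x - xⱼ)/(xᵢ - xⱼ)

L_0(2.8) = (2.8 - 3)/(2 - 3) = 0.200000
L_1(2.8) = (2.8 - 2)/(3 - 2) = 0.800000

P(2.8) = (-4)×L_0(2.8) + (-10)×L_1(2.8)
P(2.8) = -8.800000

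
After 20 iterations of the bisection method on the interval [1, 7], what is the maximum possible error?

Bisection error bound: |error| ≤ (b-a)/2^n
|error| ≤ (7 - 1)/2^20 = 6/2^20
|error| ≤ 0.0000057220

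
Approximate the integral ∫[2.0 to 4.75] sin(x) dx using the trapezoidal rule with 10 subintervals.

f(x) = sin(x)
a = 2.0, b = 4.75, n = 10
h = (b - a)/n = 0.275000

Trapezoidal rule: (h/2)[f(x₀) + 2f(x₁) + 2f(x₂) + ... + f(xₙ)]

x_0 = 2.0000, f(x_0) = 0.909297, coefficient = 1
x_1 = 2.2750, f(x_1) = 0.762127, coefficient = 2
x_2 = 2.5500, f(x_2) = 0.557684, coefficient = 2
x_3 = 2.8250, f(x_3) = 0.311330, coefficient = 2
x_4 = 3.1000, f(x_4) = 0.041581, coefficient = 2
x_5 = 3.3750, f(x_5) = -0.231294, coefficient = 2
x_6 = 3.6500, f(x_6) = -0.486787, coefficient = 2
x_7 = 3.9250, f(x_7) = -0.705698, coefficient = 2
x_8 = 4.2000, f(x_8) = -0.871576, coefficient = 2
x_9 = 4.4750, f(x_9) = -0.971955, coefficient = 2
x_10 = 4.7500, f(x_10) = -0.999293, coefficient = 1

I ≈ (0.275000/2) × -3.279170 = -0.450886
Exact value: -0.453749
Error: 0.002863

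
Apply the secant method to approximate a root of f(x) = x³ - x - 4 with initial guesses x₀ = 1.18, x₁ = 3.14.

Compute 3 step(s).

f(x) = x³ - x - 4
x₀ = 1.18, x₁ = 3.14

Secant formula: x_{n+1} = x_n - f(x_n)(x_n - x_{n-1})/(f(x_n) - f(x_{n-1}))

Iteration 1:
  f(1.180000) = -3.536968
  f(3.140000) = 23.819144
  x_2 = 3.140000 - 23.819144×(3.140000 - 1.180000)/(23.819144 - (-3.536968))
       = 1.433415
Iteration 2:
  f(3.140000) = 23.819144
  f(1.433415) = -2.488206
  x_3 = 1.433415 - (-2.488206)×(1.433415 - 3.140000)/(-2.488206 - 23.819144)
       = 1.594828
Iteration 3:
  f(1.433415) = -2.488206
  f(1.594828) = -1.538422
  x_4 = 1.594828 - (-1.538422)×(1.594828 - 1.433415)/(-1.538422 - (-2.488206))
       = 1.856277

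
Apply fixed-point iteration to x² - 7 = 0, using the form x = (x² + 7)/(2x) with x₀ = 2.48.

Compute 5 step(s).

Equation: x² - 7 = 0
Fixed-point form: x = (x² + 7)/(2x)
x₀ = 2.48

x_1 = g(2.480000) = 2.651290
x_2 = g(2.651290) = 2.645757
x_3 = g(2.645757) = 2.645751
x_4 = g(2.645751) = 2.645751
x_5 = g(2.645751) = 2.645751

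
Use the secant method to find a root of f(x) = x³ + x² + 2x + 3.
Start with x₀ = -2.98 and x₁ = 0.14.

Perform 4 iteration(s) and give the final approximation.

f(x) = x³ + x² + 2x + 3
x₀ = -2.98, x₁ = 0.14

Secant formula: x_{n+1} = x_n - f(x_n)(x_n - x_{n-1})/(f(x_n) - f(x_{n-1}))

Iteration 1:
  f(-2.980000) = -20.543192
  f(0.140000) = 3.302344
  x_2 = 0.140000 - 3.302344×(0.140000 - (-2.980000))/(3.302344 - (-20.543192))
       = -0.292086
Iteration 2:
  f(0.140000) = 3.302344
  f(-0.292086) = 2.476224
  x_3 = -0.292086 - 2.476224×(-0.292086 - 0.140000)/(2.476224 - 3.302344)
       = -1.587225
Iteration 3:
  f(-0.292086) = 2.476224
  f(-1.587225) = -1.653835
  x_4 = -1.587225 - (-1.653835)×(-1.587225 - (-0.292086))/(-1.653835 - 2.476224)
       = -1.068601
Iteration 4:
  f(-1.587225) = -1.653835
  f(-1.068601) = 0.784462
  x_5 = -1.068601 - 0.784462×(-1.068601 - (-1.587225))/(0.784462 - (-1.653835))
       = -1.235455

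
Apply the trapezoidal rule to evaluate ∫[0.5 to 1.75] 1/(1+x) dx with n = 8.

f(x) = 1/(1+x)
a = 0.5, b = 1.75, n = 8
h = (b - a)/n = 0.156250

Trapezoidal rule: (h/2)[f(x₀) + 2f(x₁) + 2f(x₂) + ... + f(xₙ)]

x_0 = 0.5000, f(x_0) = 0.666667, coefficient = 1
x_1 = 0.6562, f(x_1) = 0.603774, coefficient = 2
x_2 = 0.8125, f(x_2) = 0.551724, coefficient = 2
x_3 = 0.9688, f(x_3) = 0.507937, coefficient = 2
x_4 = 1.1250, f(x_4) = 0.470588, coefficient = 2
x_5 = 1.2812, f(x_5) = 0.438356, coefficient = 2
x_6 = 1.4375, f(x_6) = 0.410256, coefficient = 2
x_7 = 1.5938, f(x_7) = 0.385542, coefficient = 2
x_8 = 1.7500, f(x_8) = 0.363636, coefficient = 1

I ≈ (0.156250/2) × 7.766657 = 0.606770
Exact value: 0.606136
Error: 0.000634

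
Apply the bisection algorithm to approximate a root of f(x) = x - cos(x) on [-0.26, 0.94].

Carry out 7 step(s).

f(x) = x - cos(x)
Initial interval: [-0.26, 0.94]

Iteration 1:
  c_1 = (-0.260000 + 0.940000)/2 = 0.340000
  f(c_1) = f(0.340000) = -0.602755
  f(a) × f(c) ≥ 0, new interval: [0.340000, 0.940000]
Iteration 2:
  c_2 = (0.340000 + 0.940000)/2 = 0.640000
  f(c_2) = f(0.640000) = -0.162096
  f(a) × f(c) ≥ 0, new interval: [0.640000, 0.940000]
Iteration 3:
  c_3 = (0.640000 + 0.940000)/2 = 0.790000
  f(c_3) = f(0.790000) = 0.086155
  f(a) × f(c) < 0, new interval: [0.640000, 0.790000]
Iteration 4:
  c_4 = (0.640000 + 0.790000)/2 = 0.715000
  f(c_4) = f(0.715000) = -0.040093
  f(a) × f(c) ≥ 0, new interval: [0.715000, 0.790000]
Iteration 5:
  c_5 = (0.715000 + 0.790000)/2 = 0.752500
  f(c_5) = f(0.752500) = 0.022518
  f(a) × f(c) < 0, new interval: [0.715000, 0.752500]
Iteration 6:
  c_6 = (0.715000 + 0.752500)/2 = 0.733750
  f(c_6) = f(0.733750) = -0.008918
  f(a) × f(c) ≥ 0, new interval: [0.733750, 0.752500]
Iteration 7:
  c_7 = (0.733750 + 0.752500)/2 = 0.743125
  f(c_7) = f(0.743125) = 0.006767
  f(a) × f(c) < 0, new interval: [0.733750, 0.743125]

After 7 iteration(s), the approximation is c_7 = 0.743125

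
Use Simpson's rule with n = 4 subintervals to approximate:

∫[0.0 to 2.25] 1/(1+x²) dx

f(x) = 1/(1+x²)
a = 0.0, b = 2.25, n = 4
h = (b - a)/n = 0.562500

Simpson's rule: (h/3)[f(x₀) + 4f(x₁) + 2f(x₂) + ... + f(xₙ)]

x_0 = 0.0000, f(x_0) = 1.000000, coefficient = 1
x_1 = 0.5625, f(x_1) = 0.759644, coefficient = 4
x_2 = 1.1250, f(x_2) = 0.441379, coefficient = 2
x_3 = 1.6875, f(x_3) = 0.259898, coefficient = 4
x_4 = 2.2500, f(x_4) = 0.164948, coefficient = 1

I ≈ (0.562500/3) × 6.125877 = 1.148602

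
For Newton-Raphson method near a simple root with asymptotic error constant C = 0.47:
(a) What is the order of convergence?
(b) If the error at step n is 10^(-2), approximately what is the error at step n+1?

(a) Newton-Raphson has quadratic (order 2) convergence near simple roots.
    This means |e_{n+1}| ≈ C|e_n|².

(b) With |e_n| = 10^(-2) and C = 0.47:
    |e_{n+1}| ≈ 0.47 × (10^(-2))² = 0.47 × 10^(-4)

(a) 2 (quadratic); (b) |e_{n+1}| ≈ 4.700e-05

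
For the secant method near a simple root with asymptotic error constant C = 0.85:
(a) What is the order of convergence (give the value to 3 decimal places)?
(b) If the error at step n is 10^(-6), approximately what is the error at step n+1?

(a) Secant method has superlinear convergence with order φ = (1+√5)/2 ≈ 1.618.
    This means |e_{n+1}| ≈ C|e_n|^1.618.

(b) With |e_n| = 10^(-6) and C = 0.85:
    |e_{n+1}| ≈ 0.85 × (10^(-6))^1.618 = 0.85 × 10^(-9.71)

(a) ≈ 1.618 (golden ratio); (b) |e_{n+1}| ≈ 1.664e-10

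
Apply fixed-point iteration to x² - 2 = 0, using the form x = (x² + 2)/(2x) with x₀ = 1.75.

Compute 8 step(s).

Equation: x² - 2 = 0
Fixed-point form: x = (x² + 2)/(2x)
x₀ = 1.75

x_1 = g(1.750000) = 1.446429
x_2 = g(1.446429) = 1.414572
x_3 = g(1.414572) = 1.414214
x_4 = g(1.414214) = 1.414214
x_5 = g(1.414214) = 1.414214
x_6 = g(1.414214) = 1.414214
x_7 = g(1.414214) = 1.414214
x_8 = g(1.414214) = 1.414214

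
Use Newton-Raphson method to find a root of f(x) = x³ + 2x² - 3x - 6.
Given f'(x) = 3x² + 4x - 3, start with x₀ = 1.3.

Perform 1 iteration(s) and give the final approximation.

f(x) = x³ + 2x² - 3x - 6
f'(x) = 3x² + 4x - 3
x₀ = 1.3

Newton-Raphson formula: x_{n+1} = x_n - f(x_n)/f'(x_n)

Iteration 1:
  f(1.300000) = -4.323000
  f'(1.300000) = 7.270000
  x_1 = 1.300000 - (-4.323000)/7.270000 = 1.894635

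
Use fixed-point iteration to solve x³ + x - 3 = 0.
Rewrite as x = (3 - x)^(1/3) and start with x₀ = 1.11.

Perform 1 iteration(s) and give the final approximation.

Equation: x³ + x - 3 = 0
Fixed-point form: x = (3 - x)^(1/3)
x₀ = 1.11

x_1 = g(1.110000) = 1.236386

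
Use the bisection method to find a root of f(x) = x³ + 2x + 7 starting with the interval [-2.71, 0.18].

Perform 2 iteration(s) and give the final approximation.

f(x) = x³ + 2x + 7
Initial interval: [-2.71, 0.18]

Iteration 1:
  c_1 = (-2.710000 + 0.180000)/2 = -1.265000
  f(c_1) = f(-1.265000) = 2.445715
  f(a) × f(c) < 0, new interval: [-2.710000, -1.265000]
Iteration 2:
  c_2 = (-2.710000 + (-1.265000))/2 = -1.987500
  f(c_2) = f(-1.987500) = -4.825936
  f(a) × f(c) ≥ 0, new interval: [-1.987500, -1.265000]

After 2 iteration(s), the approximation is c_2 = -1.987500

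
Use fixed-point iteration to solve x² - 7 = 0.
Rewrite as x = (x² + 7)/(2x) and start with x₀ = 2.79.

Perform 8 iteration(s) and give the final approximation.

Equation: x² - 7 = 0
Fixed-point form: x = (x² + 7)/(2x)
x₀ = 2.79

x_1 = g(2.790000) = 2.649480
x_2 = g(2.649480) = 2.645754
x_3 = g(2.645754) = 2.645751
x_4 = g(2.645751) = 2.645751
x_5 = g(2.645751) = 2.645751
x_6 = g(2.645751) = 2.645751
x_7 = g(2.645751) = 2.645751
x_8 = g(2.645751) = 2.645751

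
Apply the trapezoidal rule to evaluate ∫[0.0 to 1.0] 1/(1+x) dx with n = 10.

f(x) = 1/(1+x)
a = 0.0, b = 1.0, n = 10
h = (b - a)/n = 0.100000

Trapezoidal rule: (h/2)[f(x₀) + 2f(x₁) + 2f(x₂) + ... + f(xₙ)]

x_0 = 0.0000, f(x_0) = 1.000000, coefficient = 1
x_1 = 0.1000, f(x_1) = 0.909091, coefficient = 2
x_2 = 0.2000, f(x_2) = 0.833333, coefficient = 2
x_3 = 0.3000, f(x_3) = 0.769231, coefficient = 2
x_4 = 0.4000, f(x_4) = 0.714286, coefficient = 2
x_5 = 0.5000, f(x_5) = 0.666667, coefficient = 2
x_6 = 0.6000, f(x_6) = 0.625000, coefficient = 2
x_7 = 0.7000, f(x_7) = 0.588235, coefficient = 2
x_8 = 0.8000, f(x_8) = 0.555556, coefficient = 2
x_9 = 0.9000, f(x_9) = 0.526316, coefficient = 2
x_10 = 1.0000, f(x_10) = 0.500000, coefficient = 1

I ≈ (0.100000/2) × 13.875428 = 0.693771
Exact value: 0.693147
Error: 0.000624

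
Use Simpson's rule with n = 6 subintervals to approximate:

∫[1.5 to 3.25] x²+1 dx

f(x) = x²+1
a = 1.5, b = 3.25, n = 6
h = (b - a)/n = 0.291667

Simpson's rule: (h/3)[f(x₀) + 4f(x₁) + 2f(x₂) + ... + f(xₙ)]

x_0 = 1.5000, f(x_0) = 3.250000, coefficient = 1
x_1 = 1.7917, f(x_1) = 4.210069, coefficient = 4
x_2 = 2.0833, f(x_2) = 5.340278, coefficient = 2
x_3 = 2.3750, f(x_3) = 6.640625, coefficient = 4
x_4 = 2.6667, f(x_4) = 8.111111, coefficient = 2
x_5 = 2.9583, f(x_5) = 9.751736, coefficient = 4
x_6 = 3.2500, f(x_6) = 11.562500, coefficient = 1

I ≈ (0.291667/3) × 124.125000 = 12.067708
Exact value: 12.067708
Error: 0.000000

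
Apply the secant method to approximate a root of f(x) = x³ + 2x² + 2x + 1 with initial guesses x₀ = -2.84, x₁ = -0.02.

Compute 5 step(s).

f(x) = x³ + 2x² + 2x + 1
x₀ = -2.84, x₁ = -0.02

Secant formula: x_{n+1} = x_n - f(x_n)(x_n - x_{n-1})/(f(x_n) - f(x_{n-1}))

Iteration 1:
  f(-2.840000) = -11.455104
  f(-0.020000) = 0.960792
  x_2 = -0.020000 - 0.960792×(-0.020000 - (-2.840000))/(0.960792 - (-11.455104))
       = -0.238223
Iteration 2:
  f(-0.020000) = 0.960792
  f(-0.238223) = 0.623535
  x_3 = -0.238223 - 0.623535×(-0.238223 - (-0.020000))/(0.623535 - 0.960792)
       = -0.641683
Iteration 3:
  f(-0.238223) = 0.623535
  f(-0.641683) = 0.275930
  x_4 = -0.641683 - 0.275930×(-0.641683 - (-0.238223))/(0.275930 - 0.623535)
       = -0.961952
Iteration 4:
  f(-0.641683) = 0.275930
  f(-0.961952) = 0.036655
  x_5 = -0.961952 - 0.036655×(-0.961952 - (-0.641683))/(0.036655 - 0.275930)
       = -1.011015
Iteration 5:
  f(-0.961952) = 0.036655
  f(-1.011015) = -0.011138
  x_6 = -1.011015 - (-0.011138)×(-1.011015 - (-0.961952))/(-0.011138 - 0.036655)
       = -0.999581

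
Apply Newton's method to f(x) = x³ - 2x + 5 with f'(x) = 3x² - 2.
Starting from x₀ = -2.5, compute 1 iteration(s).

f(x) = x³ - 2x + 5
f'(x) = 3x² - 2
x₀ = -2.5

Newton-Raphson formula: x_{n+1} = x_n - f(x_n)/f'(x_n)

Iteration 1:
  f(-2.500000) = -5.625000
  f'(-2.500000) = 16.750000
  x_1 = -2.500000 - (-5.625000)/16.750000 = -2.164179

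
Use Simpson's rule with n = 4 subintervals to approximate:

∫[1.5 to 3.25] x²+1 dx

f(x) = x²+1
a = 1.5, b = 3.25, n = 4
h = (b - a)/n = 0.437500

Simpson's rule: (h/3)[f(x₀) + 4f(x₁) + 2f(x₂) + ... + f(xₙ)]

x_0 = 1.5000, f(x_0) = 3.250000, coefficient = 1
x_1 = 1.9375, f(x_1) = 4.753906, coefficient = 4
x_2 = 2.3750, f(x_2) = 6.640625, coefficient = 2
x_3 = 2.8125, f(x_3) = 8.910156, coefficient = 4
x_4 = 3.2500, f(x_4) = 11.562500, coefficient = 1

I ≈ (0.437500/3) × 82.750000 = 12.067708
Exact value: 12.067708
Error: 0.000000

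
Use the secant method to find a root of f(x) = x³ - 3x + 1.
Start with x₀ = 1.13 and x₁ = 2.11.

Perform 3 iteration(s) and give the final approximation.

f(x) = x³ - 3x + 1
x₀ = 1.13, x₁ = 2.11

Secant formula: x_{n+1} = x_n - f(x_n)(x_n - x_{n-1})/(f(x_n) - f(x_{n-1}))

Iteration 1:
  f(1.130000) = -0.947103
  f(2.110000) = 4.063931
  x_2 = 2.110000 - 4.063931×(2.110000 - 1.130000)/(4.063931 - (-0.947103))
       = 1.315223
Iteration 2:
  f(2.110000) = 4.063931
  f(1.315223) = -0.670580
  x_3 = 1.315223 - (-0.670580)×(1.315223 - 2.110000)/(-0.670580 - 4.063931)
       = 1.427793
Iteration 3:
  f(1.315223) = -0.670580
  f(1.427793) = -0.372691
  x_4 = 1.427793 - (-0.372691)×(1.427793 - 1.315223)/(-0.372691 - (-0.670580))
       = 1.568629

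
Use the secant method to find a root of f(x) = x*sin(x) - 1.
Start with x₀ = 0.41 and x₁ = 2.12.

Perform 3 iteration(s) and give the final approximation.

f(x) = x*sin(x) - 1
x₀ = 0.41, x₁ = 2.12

Secant formula: x_{n+1} = x_n - f(x_n)(x_n - x_{n-1})/(f(x_n) - f(x_{n-1}))

Iteration 1:
  f(0.410000) = -0.836570
  f(2.120000) = 0.808234
  x_2 = 2.120000 - 0.808234×(2.120000 - 0.410000)/(0.808234 - (-0.836570))
       = 1.279730
Iteration 2:
  f(2.120000) = 0.808234
  f(1.279730) = 0.225902
  x_3 = 1.279730 - 0.225902×(1.279730 - 2.120000)/(0.225902 - 0.808234)
       = 0.953766
Iteration 3:
  f(1.279730) = 0.225902
  f(0.953766) = -0.222108
  x_4 = 0.953766 - (-0.222108)×(0.953766 - 1.279730)/(-0.222108 - 0.225902)
       = 1.115368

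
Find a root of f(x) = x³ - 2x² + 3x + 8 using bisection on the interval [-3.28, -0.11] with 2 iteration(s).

f(x) = x³ - 2x² + 3x + 8
Initial interval: [-3.28, -0.11]

Iteration 1:
  c_1 = (-3.280000 + (-0.110000))/2 = -1.695000
  f(c_1) = f(-1.695000) = -7.700827
  f(a) × f(c) ≥ 0, new interval: [-1.695000, -0.110000]
Iteration 2:
  c_2 = (-1.695000 + (-0.110000))/2 = -0.902500
  f(c_2) = f(-0.902500) = 2.928396
  f(a) × f(c) < 0, new interval: [-1.695000, -0.902500]

After 2 iteration(s), the approximation is c_2 = -0.902500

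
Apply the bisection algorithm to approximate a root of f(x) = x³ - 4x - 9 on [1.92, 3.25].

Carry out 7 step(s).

f(x) = x³ - 4x - 9
Initial interval: [1.92, 3.25]

Iteration 1:
  c_1 = (1.920000 + 3.250000)/2 = 2.585000
  f(c_1) = f(2.585000) = -2.066448
  f(a) × f(c) ≥ 0, new interval: [2.585000, 3.250000]
Iteration 2:
  c_2 = (2.585000 + 3.250000)/2 = 2.917500
  f(c_2) = f(2.917500) = 4.163195
  f(a) × f(c) < 0, new interval: [2.585000, 2.917500]
Iteration 3:
  c_3 = (2.585000 + 2.917500)/2 = 2.751250
  f(c_3) = f(2.751250) = 0.820247
  f(a) × f(c) < 0, new interval: [2.585000, 2.751250]
Iteration 4:
  c_4 = (2.585000 + 2.751250)/2 = 2.668125
  f(c_4) = f(2.668125) = -0.678409
  f(a) × f(c) ≥ 0, new interval: [2.668125, 2.751250]
Iteration 5:
  c_5 = (2.668125 + 2.751250)/2 = 2.709687
  f(c_5) = f(2.709687) = 0.056877
  f(a) × f(c) < 0, new interval: [2.668125, 2.709687]
Iteration 6:
  c_6 = (2.668125 + 2.709687)/2 = 2.688906
  f(c_6) = f(2.688906) = -0.314250
  f(a) × f(c) ≥ 0, new interval: [2.688906, 2.709687]
Iteration 7:
  c_7 = (2.688906 + 2.709687)/2 = 2.699297
  f(c_7) = f(2.699297) = -0.129561
  f(a) × f(c) ≥ 0, new interval: [2.699297, 2.709687]

After 7 iteration(s), the approximation is c_7 = 2.699297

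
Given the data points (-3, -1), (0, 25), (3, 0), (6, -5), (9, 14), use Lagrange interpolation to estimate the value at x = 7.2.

Lagrange interpolation formula:
P(x) = Σ yᵢ × Lᵢ(x)
where Lᵢ(x) = Π_{j≠i} (x - xⱼ)/(xᵢ - xⱼ)

L_0(7.2) = (7.2 - 0)/(-3 - 0) × (7.2 - 3)/(-3 - 3) × (7.2 - 6)/(-3 - 6) × (7.2 - 9)/(-3 - 9) = -0.033600
L_1(7.2) = (7.2 - (-3))/(0 - (-3)) × (7.2 - 3)/(0 - 3) × (7.2 - 6)/(0 - 6) × (7.2 - 9)/(0 - 9) = 0.190400
L_2(7.2) = (7.2 - (-3))/(3 - (-3)) × (7.2 - 0)/(3 - 0) × (7.2 - 6)/(3 - 6) × (7.2 - 9)/(3 - 9) = -0.489600
L_3(7.2) = (7.2 - (-3))/(6 - (-3)) × (7.2 - 0)/(6 - 0) × (7.2 - 3)/(6 - 3) × (7.2 - 9)/(6 - 9) = 1.142400
L_4(7.2) = (7.2 - (-3))/(9 - (-3)) × (7.2 - 0)/(9 - 0) × (7.2 - 3)/(9 - 3) × (7.2 - 6)/(9 - 6) = 0.190400

P(7.2) = (-1)×L_0(7.2) + 25×L_1(7.2) + 0×L_2(7.2) + (-5)×L_3(7.2) + 14×L_4(7.2)
P(7.2) = 1.747200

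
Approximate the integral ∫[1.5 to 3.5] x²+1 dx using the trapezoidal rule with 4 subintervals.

f(x) = x²+1
a = 1.5, b = 3.5, n = 4
h = (b - a)/n = 0.500000

Trapezoidal rule: (h/2)[f(x₀) + 2f(x₁) + 2f(x₂) + ... + f(xₙ)]

x_0 = 1.5000, f(x_0) = 3.250000, coefficient = 1
x_1 = 2.0000, f(x_1) = 5.000000, coefficient = 2
x_2 = 2.5000, f(x_2) = 7.250000, coefficient = 2
x_3 = 3.0000, f(x_3) = 10.000000, coefficient = 2
x_4 = 3.5000, f(x_4) = 13.250000, coefficient = 1

I ≈ (0.500000/2) × 61.000000 = 15.250000
Exact value: 15.166667
Error: 0.083333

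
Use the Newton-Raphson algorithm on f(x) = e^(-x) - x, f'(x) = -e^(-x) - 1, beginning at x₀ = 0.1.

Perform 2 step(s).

f(x) = e^(-x) - x
f'(x) = -e^(-x) - 1
x₀ = 0.1

Newton-Raphson formula: x_{n+1} = x_n - f(x_n)/f'(x_n)

Iteration 1:
  f(0.100000) = 0.804837
  f'(0.100000) = -1.904837
  x_1 = 0.100000 - 0.804837/(-1.904837) = 0.522523
Iteration 2:
  f(0.522523) = 0.070500
  f'(0.522523) = -1.593023
  x_2 = 0.522523 - 0.070500/(-1.593023) = 0.566778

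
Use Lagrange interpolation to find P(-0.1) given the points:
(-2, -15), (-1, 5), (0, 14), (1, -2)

Lagrange interpolation formula:
P(x) = Σ yᵢ × Lᵢ(x)
where Lᵢ(x) = Π_{j≠i} (x - xⱼ)/(xᵢ - xⱼ)

L_0(-0.1) = (-0.1 - (-1))/(-2 - (-1)) × (-0.1 - 0)/(-2 - 0) × (-0.1 - 1)/(-2 - 1) = -0.016500
L_1(-0.1) = (-0.1 - (-2))/(-1 - (-2)) × (-0.1 - 0)/(-1 - 0) × (-0.1 - 1)/(-1 - 1) = 0.104500
L_2(-0.1) = (-0.1 - (-2))/(0 - (-2)) × (-0.1 - (-1))/(0 - (-1)) × (-0.1 - 1)/(0 - 1) = 0.940500
L_3(-0.1) = (-0.1 - (-2))/(1 - (-2)) × (-0.1 - (-1))/(1 - (-1)) × (-0.1 - 0)/(1 - 0) = -0.028500

P(-0.1) = (-15)×L_0(-0.1) + 5×L_1(-0.1) + 14×L_2(-0.1) + (-2)×L_3(-0.1)
P(-0.1) = 13.994000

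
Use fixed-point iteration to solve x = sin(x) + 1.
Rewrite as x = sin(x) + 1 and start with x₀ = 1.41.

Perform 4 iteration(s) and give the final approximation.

Equation: x = sin(x) + 1
Fixed-point form: x = sin(x) + 1
x₀ = 1.41

x_1 = g(1.410000) = 1.987100
x_2 = g(1.987100) = 1.914590
x_3 = g(1.914590) = 1.941483
x_4 = g(1.941483) = 1.932079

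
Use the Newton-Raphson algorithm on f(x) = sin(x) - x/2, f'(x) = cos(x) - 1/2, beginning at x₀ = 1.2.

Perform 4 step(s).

f(x) = sin(x) - x/2
f'(x) = cos(x) - 1/2
x₀ = 1.2

Newton-Raphson formula: x_{n+1} = x_n - f(x_n)/f'(x_n)

Iteration 1:
  f(1.200000) = 0.332039
  f'(1.200000) = -0.137642
  x_1 = 1.200000 - 0.332039/(-0.137642) = 3.612334
Iteration 2:
  f(3.612334) = -2.259714
  f'(3.612334) = -1.391232
  x_2 = 3.612334 - (-2.259714)/(-1.391232) = 1.988080
Iteration 3:
  f(1.988080) = -0.079847
  f'(1.988080) = -0.905279
  x_3 = 1.988080 - (-0.079847)/(-0.905279) = 1.899879
Iteration 4:
  f(1.899879) = -0.003600
  f'(1.899879) = -0.823175
  x_4 = 1.899879 - (-0.003600)/(-0.823175) = 1.895505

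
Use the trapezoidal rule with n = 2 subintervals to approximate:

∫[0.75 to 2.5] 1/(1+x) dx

f(x) = 1/(1+x)
a = 0.75, b = 2.5, n = 2
h = (b - a)/n = 0.875000

Trapezoidal rule: (h/2)[f(x₀) + 2f(x₁) + 2f(x₂) + ... + f(xₙ)]

x_0 = 0.7500, f(x_0) = 0.571429, coefficient = 1
x_1 = 1.6250, f(x_1) = 0.380952, coefficient = 2
x_2 = 2.5000, f(x_2) = 0.285714, coefficient = 1

I ≈ (0.875000/2) × 1.619048 = 0.708333
Exact value: 0.693147
Error: 0.015186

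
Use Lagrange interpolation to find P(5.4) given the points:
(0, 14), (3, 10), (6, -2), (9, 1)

Lagrange interpolation formula:
P(x) = Σ yᵢ × Lᵢ(x)
where Lᵢ(x) = Π_{j≠i} (x - xⱼ)/(xᵢ - xⱼ)

L_0(5.4) = (5.4 - 3)/(0 - 3) × (5.4 - 6)/(0 - 6) × (5.4 - 9)/(0 - 9) = -0.032000
L_1(5.4) = (5.4 - 0)/(3 - 0) × (5.4 - 6)/(3 - 6) × (5.4 - 9)/(3 - 9) = 0.216000
L_2(5.4) = (5.4 - 0)/(6 - 0) × (5.4 - 3)/(6 - 3) × (5.4 - 9)/(6 - 9) = 0.864000
L_3(5.4) = (5.4 - 0)/(9 - 0) × (5.4 - 3)/(9 - 3) × (5.4 - 6)/(9 - 6) = -0.048000

P(5.4) = 14×L_0(5.4) + 10×L_1(5.4) + (-2)×L_2(5.4) + 1×L_3(5.4)
P(5.4) = -0.064000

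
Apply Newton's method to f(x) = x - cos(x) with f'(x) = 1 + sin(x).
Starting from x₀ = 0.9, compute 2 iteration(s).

f(x) = x - cos(x)
f'(x) = 1 + sin(x)
x₀ = 0.9

Newton-Raphson formula: x_{n+1} = x_n - f(x_n)/f'(x_n)

Iteration 1:
  f(0.900000) = 0.278390
  f'(0.900000) = 1.783327
  x_1 = 0.900000 - 0.278390/1.783327 = 0.743893
Iteration 2:
  f(0.743893) = 0.008055
  f'(0.743893) = 1.677158
  x_2 = 0.743893 - 0.008055/1.677158 = 0.739090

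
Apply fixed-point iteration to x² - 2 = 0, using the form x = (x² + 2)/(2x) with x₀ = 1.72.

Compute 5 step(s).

Equation: x² - 2 = 0
Fixed-point form: x = (x² + 2)/(2x)
x₀ = 1.72

x_1 = g(1.720000) = 1.441395
x_2 = g(1.441395) = 1.414470
x_3 = g(1.414470) = 1.414214
x_4 = g(1.414214) = 1.414214
x_5 = g(1.414214) = 1.414214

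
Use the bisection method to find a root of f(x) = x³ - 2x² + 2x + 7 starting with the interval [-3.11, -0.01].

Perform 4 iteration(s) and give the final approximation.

f(x) = x³ - 2x² + 2x + 7
Initial interval: [-3.11, -0.01]

Iteration 1:
  c_1 = (-3.110000 + (-0.010000))/2 = -1.560000
  f(c_1) = f(-1.560000) = -4.783616
  f(a) × f(c) ≥ 0, new interval: [-1.560000, -0.010000]
Iteration 2:
  c_2 = (-1.560000 + (-0.010000))/2 = -0.785000
  f(c_2) = f(-0.785000) = 3.713813
  f(a) × f(c) < 0, new interval: [-1.560000, -0.785000]
Iteration 3:
  c_3 = (-1.560000 + (-0.785000))/2 = -1.172500
  f(c_3) = f(-1.172500) = 0.293586
  f(a) × f(c) < 0, new interval: [-1.560000, -1.172500]
Iteration 4:
  c_4 = (-1.560000 + (-1.172500))/2 = -1.366250
  f(c_4) = f(-1.366250) = -2.016074
  f(a) × f(c) ≥ 0, new interval: [-1.366250, -1.172500]

After 4 iteration(s), the approximation is c_4 = -1.366250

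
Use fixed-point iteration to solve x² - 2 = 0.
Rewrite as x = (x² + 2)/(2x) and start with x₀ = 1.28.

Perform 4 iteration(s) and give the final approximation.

Equation: x² - 2 = 0
Fixed-point form: x = (x² + 2)/(2x)
x₀ = 1.28

x_1 = g(1.280000) = 1.421250
x_2 = g(1.421250) = 1.414231
x_3 = g(1.414231) = 1.414214
x_4 = g(1.414214) = 1.414214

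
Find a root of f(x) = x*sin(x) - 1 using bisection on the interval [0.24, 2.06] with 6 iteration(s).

f(x) = x*sin(x) - 1
Initial interval: [0.24, 2.06]

Iteration 1:
  c_1 = (0.240000 + 2.060000)/2 = 1.150000
  f(c_1) = f(1.150000) = 0.049679
  f(a) × f(c) < 0, new interval: [0.240000, 1.150000]
Iteration 2:
  c_2 = (0.240000 + 1.150000)/2 = 0.695000
  f(c_2) = f(0.695000) = -0.554932
  f(a) × f(c) ≥ 0, new interval: [0.695000, 1.150000]
Iteration 3:
  c_3 = (0.695000 + 1.150000)/2 = 0.922500
  f(c_3) = f(0.922500) = -0.264663
  f(a) × f(c) ≥ 0, new interval: [0.922500, 1.150000]
Iteration 4:
  c_4 = (0.922500 + 1.150000)/2 = 1.036250
  f(c_4) = f(1.036250) = -0.108307
  f(a) × f(c) ≥ 0, new interval: [1.036250, 1.150000]
Iteration 5:
  c_5 = (1.036250 + 1.150000)/2 = 1.093125
  f(c_5) = f(1.093125) = -0.029231
  f(a) × f(c) ≥ 0, new interval: [1.093125, 1.150000]
Iteration 6:
  c_6 = (1.093125 + 1.150000)/2 = 1.121563
  f(c_6) = f(1.121563) = 0.010281
  f(a) × f(c) < 0, new interval: [1.093125, 1.121563]

After 6 iteration(s), the approximation is c_6 = 1.121563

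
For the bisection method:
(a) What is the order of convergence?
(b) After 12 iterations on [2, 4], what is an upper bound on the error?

(a) Bisection has linear (order 1) convergence; the error is halved each step.

(b) Error bound = (b-a)/2^n = (4 - 2)/2^{12}
    = 2/2^{12}

(a) 1 (linear); (b) error ≤ 4.88e-04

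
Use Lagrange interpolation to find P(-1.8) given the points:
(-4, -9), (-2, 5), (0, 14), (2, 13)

Lagrange interpolation formula:
P(x) = Σ yᵢ × Lᵢ(x)
where Lᵢ(x) = Π_{j≠i} (x - xⱼ)/(xᵢ - xⱼ)

L_0(-1.8) = (-1.8 - (-2))/(-4 - (-2)) × (-1.8 - 0)/(-4 - 0) × (-1.8 - 2)/(-4 - 2) = -0.028500
L_1(-1.8) = (-1.8 - (-4))/(-2 - (-4)) × (-1.8 - 0)/(-2 - 0) × (-1.8 - 2)/(-2 - 2) = 0.940500
L_2(-1.8) = (-1.8 - (-4))/(0 - (-4)) × (-1.8 - (-2))/(0 - (-2)) × (-1.8 - 2)/(0 - 2) = 0.104500
L_3(-1.8) = (-1.8 - (-4))/(2 - (-4)) × (-1.8 - (-2))/(2 - (-2)) × (-1.8 - 0)/(2 - 0) = -0.016500

P(-1.8) = (-9)×L_0(-1.8) + 5×L_1(-1.8) + 14×L_2(-1.8) + 13×L_3(-1.8)
P(-1.8) = 6.207500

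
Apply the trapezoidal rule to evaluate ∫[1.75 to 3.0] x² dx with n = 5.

f(x) = x²
a = 1.75, b = 3.0, n = 5
h = (b - a)/n = 0.250000

Trapezoidal rule: (h/2)[f(x₀) + 2f(x₁) + 2f(x₂) + ... + f(xₙ)]

x_0 = 1.7500, f(x_0) = 3.062500, coefficient = 1
x_1 = 2.0000, f(x_1) = 4.000000, coefficient = 2
x_2 = 2.2500, f(x_2) = 5.062500, coefficient = 2
x_3 = 2.5000, f(x_3) = 6.250000, coefficient = 2
x_4 = 2.7500, f(x_4) = 7.562500, coefficient = 2
x_5 = 3.0000, f(x_5) = 9.000000, coefficient = 1

I ≈ (0.250000/2) × 57.812500 = 7.226562
Exact value: 7.213542
Error: 0.013021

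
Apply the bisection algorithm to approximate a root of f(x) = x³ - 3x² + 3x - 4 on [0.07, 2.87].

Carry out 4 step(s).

f(x) = x³ - 3x² + 3x - 4
Initial interval: [0.07, 2.87]

Iteration 1:
  c_1 = (0.070000 + 2.870000)/2 = 1.470000
  f(c_1) = f(1.470000) = -2.896177
  f(a) × f(c) ≥ 0, new interval: [1.470000, 2.870000]
Iteration 2:
  c_2 = (1.470000 + 2.870000)/2 = 2.170000
  f(c_2) = f(2.170000) = -1.398387
  f(a) × f(c) ≥ 0, new interval: [2.170000, 2.870000]
Iteration 3:
  c_3 = (2.170000 + 2.870000)/2 = 2.520000
  f(c_3) = f(2.520000) = 0.511808
  f(a) × f(c) < 0, new interval: [2.170000, 2.520000]
Iteration 4:
  c_4 = (2.170000 + 2.520000)/2 = 2.345000
  f(c_4) = f(2.345000) = -0.566861
  f(a) × f(c) ≥ 0, new interval: [2.345000, 2.520000]

After 4 iteration(s), the approximation is c_4 = 2.345000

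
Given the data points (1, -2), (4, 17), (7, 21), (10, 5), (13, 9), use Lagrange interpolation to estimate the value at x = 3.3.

Lagrange interpolation formula:
P(x) = Σ yᵢ × Lᵢ(x)
where Lᵢ(x) = Π_{j≠i} (x - xⱼ)/(xᵢ - xⱼ)

L_0(3.3) = (3.3 - 4)/(1 - 4) × (3.3 - 7)/(1 - 7) × (3.3 - 10)/(1 - 10) × (3.3 - 13)/(1 - 13) = 0.086586
L_1(3.3) = (3.3 - 1)/(4 - 1) × (3.3 - 7)/(4 - 7) × (3.3 - 10)/(4 - 10) × (3.3 - 13)/(4 - 13) = 1.137994
L_2(3.3) = (3.3 - 1)/(7 - 1) × (3.3 - 4)/(7 - 4) × (3.3 - 10)/(7 - 10) × (3.3 - 13)/(7 - 13) = -0.322944
L_3(3.3) = (3.3 - 1)/(10 - 1) × (3.3 - 4)/(10 - 4) × (3.3 - 7)/(10 - 7) × (3.3 - 13)/(10 - 13) = 0.118895
L_4(3.3) = (3.3 - 1)/(13 - 1) × (3.3 - 4)/(13 - 4) × (3.3 - 7)/(13 - 7) × (3.3 - 10)/(13 - 10) = -0.020531

P(3.3) = (-2)×L_0(3.3) + 17×L_1(3.3) + 21×L_2(3.3) + 5×L_3(3.3) + 9×L_4(3.3)
P(3.3) = 12.800589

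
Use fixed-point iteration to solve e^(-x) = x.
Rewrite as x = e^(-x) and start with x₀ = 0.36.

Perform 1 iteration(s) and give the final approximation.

Equation: e^(-x) = x
Fixed-point form: x = e^(-x)
x₀ = 0.36

x_1 = g(0.360000) = 0.697676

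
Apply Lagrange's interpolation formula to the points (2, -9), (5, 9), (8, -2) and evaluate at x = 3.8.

Lagrange interpolation formula:
P(x) = Σ yᵢ × Lᵢ(x)
where Lᵢ(x) = Π_{j≠i} (x - xⱼ)/(xᵢ - xⱼ)

L_0(3.8) = (3.8 - 5)/(2 - 5) × (3.8 - 8)/(2 - 8) = 0.280000
L_1(3.8) = (3.8 - 2)/(5 - 2) × (3.8 - 8)/(5 - 8) = 0.840000
L_2(3.8) = (3.8 - 2)/(8 - 2) × (3.8 - 5)/(8 - 5) = -0.120000

P(3.8) = (-9)×L_0(3.8) + 9×L_1(3.8) + (-2)×L_2(3.8)
P(3.8) = 5.280000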